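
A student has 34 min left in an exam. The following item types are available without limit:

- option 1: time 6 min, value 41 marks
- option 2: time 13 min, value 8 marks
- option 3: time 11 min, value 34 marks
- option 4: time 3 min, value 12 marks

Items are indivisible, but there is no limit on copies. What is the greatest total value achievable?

Best value-per-unit is option 1 at 41/6; filling with it alone gives 5×41 = 205.
Optimal mix: 5×option 1 + 1×option 4 → time 33, value 217.

217 marks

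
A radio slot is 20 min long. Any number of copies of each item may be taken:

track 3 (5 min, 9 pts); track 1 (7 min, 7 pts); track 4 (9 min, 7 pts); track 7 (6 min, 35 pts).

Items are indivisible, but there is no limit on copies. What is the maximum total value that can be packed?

105 pts

Best value-per-unit is track 7 at 35/6, and filling with it alone uses duration 3×6=18. No mix of the others beats 3×35 = 105.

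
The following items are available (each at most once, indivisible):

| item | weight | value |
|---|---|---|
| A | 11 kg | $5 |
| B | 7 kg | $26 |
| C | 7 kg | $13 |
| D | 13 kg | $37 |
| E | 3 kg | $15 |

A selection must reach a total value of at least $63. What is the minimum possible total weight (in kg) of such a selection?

20

Subsets with value ≥ 63, sorted by total weight:
- B+D: weight 20, value 63
- B+D+E: weight 23, value 78
Minimum weight: 20 kg.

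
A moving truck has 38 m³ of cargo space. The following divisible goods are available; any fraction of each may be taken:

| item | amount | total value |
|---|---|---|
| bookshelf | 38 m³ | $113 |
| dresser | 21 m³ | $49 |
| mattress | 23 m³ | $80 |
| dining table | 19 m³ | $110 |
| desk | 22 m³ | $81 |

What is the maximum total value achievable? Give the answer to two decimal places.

Take in order of value per unit:
- dining table (110/19 per unit): all 19 → value 110, running total 110.00
- desk (81/22 per unit): 19 of 22 → value 19×81/22 = 69.9545, running total 179.95
Total 179.95.

179.95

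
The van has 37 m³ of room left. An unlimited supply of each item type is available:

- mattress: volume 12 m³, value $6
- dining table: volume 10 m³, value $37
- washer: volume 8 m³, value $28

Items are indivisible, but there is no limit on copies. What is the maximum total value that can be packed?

$130

Best value-per-unit is dining table at 37/10; filling with it alone gives 3×37 = 111.
Optimal mix: 2×dining table + 2×washer → volume 36, value 130.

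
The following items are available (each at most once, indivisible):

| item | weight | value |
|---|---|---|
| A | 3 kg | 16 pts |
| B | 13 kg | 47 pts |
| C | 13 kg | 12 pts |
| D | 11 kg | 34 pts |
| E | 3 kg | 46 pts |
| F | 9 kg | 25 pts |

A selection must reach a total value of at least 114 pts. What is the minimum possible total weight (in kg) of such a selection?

25

Subsets with value ≥ 114, sorted by total weight:
- B+E+F: weight 25, value 118
- A+D+E+F: weight 26, value 121
Minimum weight: 25 kg.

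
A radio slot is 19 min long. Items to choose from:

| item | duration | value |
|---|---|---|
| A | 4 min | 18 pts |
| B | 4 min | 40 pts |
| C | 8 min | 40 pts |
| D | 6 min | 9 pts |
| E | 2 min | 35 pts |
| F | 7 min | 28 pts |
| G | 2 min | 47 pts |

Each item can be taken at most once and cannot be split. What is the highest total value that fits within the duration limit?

Check high-value combinations within 19 min:
- A+B+E+F+G: duration 4+4+2+7+2=19, value 18+40+35+28+47=168
- B+C+E+G: duration 4+8+2+2=16, value 40+40+35+47=162
- B+E+F+G: duration 4+2+7+2=15, value 40+35+28+47=150
- C+E+F+G: duration 8+2+7+2=19, value 40+35+28+47=150
- A+B+D+E+G: duration 4+4+6+2+2=18, value 18+40+9+35+47=149
Best: 168 pts.

168 pts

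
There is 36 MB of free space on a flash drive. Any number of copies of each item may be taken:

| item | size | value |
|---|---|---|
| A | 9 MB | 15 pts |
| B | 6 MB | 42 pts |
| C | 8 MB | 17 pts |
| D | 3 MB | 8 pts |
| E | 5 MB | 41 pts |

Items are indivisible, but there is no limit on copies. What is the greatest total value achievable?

Best value-per-unit is E at 41/5; filling with it alone gives 7×41 = 287.
Optimal mix: 1×B + 6×E → size 36, value 288.

288 pts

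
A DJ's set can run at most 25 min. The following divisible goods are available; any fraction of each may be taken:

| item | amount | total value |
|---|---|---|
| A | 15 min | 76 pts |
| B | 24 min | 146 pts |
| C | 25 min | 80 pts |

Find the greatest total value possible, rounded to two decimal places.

Take in order of value per unit:
- B (146/24 per unit): all 24 → value 146, running total 146.00
- A (76/15 per unit): 1 of 15 → value 1×76/15 = 5.0667, running total 151.07
Total 151.07.

151.07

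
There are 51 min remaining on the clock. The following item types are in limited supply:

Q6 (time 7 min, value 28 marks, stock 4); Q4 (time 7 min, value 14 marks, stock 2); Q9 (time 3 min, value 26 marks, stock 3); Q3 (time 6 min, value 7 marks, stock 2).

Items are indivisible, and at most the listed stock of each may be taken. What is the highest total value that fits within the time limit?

Best selections within time 51 and stock limits:
- 4×Q6 + 2×Q4 + 3×Q9: time 51, value 218
- 4×Q6 + 1×Q4 + 3×Q9 + 1×Q3: time 50, value 211
- 4×Q6 + 1×Q4 + 3×Q9: time 44, value 204
- 4×Q6 + 3×Q9 + 2×Q3: time 49, value 204
Best: 218 marks.

218 marks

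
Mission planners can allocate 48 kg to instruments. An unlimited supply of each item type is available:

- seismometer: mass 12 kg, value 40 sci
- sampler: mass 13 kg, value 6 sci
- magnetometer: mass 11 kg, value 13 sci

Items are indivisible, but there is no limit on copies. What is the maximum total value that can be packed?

160 sci

Best value-per-unit is seismometer at 40/12, and filling with it alone uses mass 4×12=48. No mix of the others beats 4×40 = 160.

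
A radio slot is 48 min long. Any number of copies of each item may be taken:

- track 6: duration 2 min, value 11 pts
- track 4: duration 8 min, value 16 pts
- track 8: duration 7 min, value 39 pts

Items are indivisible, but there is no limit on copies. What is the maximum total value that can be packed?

Best value-per-unit is track 8 at 39/7; filling with it alone gives 6×39 = 234.
Optimal mix: 3×track 6 + 6×track 8 → duration 48, value 267.

267 pts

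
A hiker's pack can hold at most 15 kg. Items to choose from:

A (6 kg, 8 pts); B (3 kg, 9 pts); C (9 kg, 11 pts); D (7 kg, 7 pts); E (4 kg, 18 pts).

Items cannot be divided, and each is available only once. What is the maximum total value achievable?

35 pts

This is a 0/1 knapsack; check combinations near the capacity.
- A+B+E: weight 6+3+4=13, value 8+9+18=35
- B+D+E: weight 3+7+4=14, value 9+7+18=34
- C+E: weight 9+4=13, value 11+18=29
- B+E: weight 3+4=7, value 9+18=27
- A+E: weight 6+4=10, value 8+18=26
Best: 35 pts.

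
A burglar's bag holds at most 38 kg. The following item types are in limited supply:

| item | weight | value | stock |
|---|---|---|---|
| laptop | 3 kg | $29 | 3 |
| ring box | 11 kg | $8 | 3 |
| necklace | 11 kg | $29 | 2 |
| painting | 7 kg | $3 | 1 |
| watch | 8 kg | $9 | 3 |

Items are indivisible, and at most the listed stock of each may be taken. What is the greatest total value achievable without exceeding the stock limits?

$148

Top feasible selections:
- 3×laptop + 2×necklace + 1×painting: weight 38, value 148
- 3×laptop + 2×necklace: weight 31, value 145
- 3×laptop + 1×necklace + 2×watch: weight 36, value 134
Best: $148.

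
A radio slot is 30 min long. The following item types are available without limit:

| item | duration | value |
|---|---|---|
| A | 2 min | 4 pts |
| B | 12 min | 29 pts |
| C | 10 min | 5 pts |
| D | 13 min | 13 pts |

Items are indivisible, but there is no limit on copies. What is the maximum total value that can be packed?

70 pts

Best value-per-unit is B at 29/12; filling with it alone gives 2×29 = 58.
Optimal mix: 3×A + 2×B → duration 30, value 70.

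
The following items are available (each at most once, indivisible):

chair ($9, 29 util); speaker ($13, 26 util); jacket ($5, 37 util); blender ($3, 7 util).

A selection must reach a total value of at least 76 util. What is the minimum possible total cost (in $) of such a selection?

Subsets with value ≥ 76, sorted by total cost:
- chair+speaker+jacket: cost 27, value 92
- chair+speaker+jacket+blender: cost 30, value 99
Minimum cost: 27 $.

27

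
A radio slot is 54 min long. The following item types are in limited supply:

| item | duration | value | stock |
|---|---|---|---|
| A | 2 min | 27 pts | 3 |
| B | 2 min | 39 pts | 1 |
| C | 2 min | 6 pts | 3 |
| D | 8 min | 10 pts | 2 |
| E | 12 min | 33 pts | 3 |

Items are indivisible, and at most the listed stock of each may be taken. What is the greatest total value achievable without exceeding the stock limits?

237 pts

Best selections within duration 54 and stock limits:
- 3×A + 1×B + 3×C + 3×E: duration 50, value 237
- 3×A + 1×B + 1×C + 1×D + 3×E: duration 54, value 235
- 3×A + 1×B + 2×C + 3×E: duration 48, value 231
- 3×A + 1×B + 1×D + 3×E: duration 52, value 229
Best: 237 pts.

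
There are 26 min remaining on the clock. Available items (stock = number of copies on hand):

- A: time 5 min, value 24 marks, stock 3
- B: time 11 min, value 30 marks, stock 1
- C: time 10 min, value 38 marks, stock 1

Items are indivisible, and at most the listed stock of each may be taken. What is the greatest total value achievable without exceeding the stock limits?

Top feasible selections:
- 3×A + 1×C: time 25, value 110
- 3×A + 1×B: time 26, value 102
- 1×A + 1×B + 1×C: time 26, value 92
- 2×A + 1×C: time 20, value 86
Best: 110 marks.

110 marks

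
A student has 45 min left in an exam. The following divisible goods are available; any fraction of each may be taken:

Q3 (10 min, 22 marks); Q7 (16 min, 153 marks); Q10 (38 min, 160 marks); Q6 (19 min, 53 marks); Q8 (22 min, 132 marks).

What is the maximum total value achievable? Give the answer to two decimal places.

314.47

Take in order of value per unit:
- Q7 (153/16 per unit): all 16 → value 153, running total 153.00
- Q8 (132/22 per unit): all 22 → value 132, running total 285.00
- Q10 (160/38 per unit): 7 of 38 → value 7×160/38 = 29.4737, running total 314.47
Total 314.47.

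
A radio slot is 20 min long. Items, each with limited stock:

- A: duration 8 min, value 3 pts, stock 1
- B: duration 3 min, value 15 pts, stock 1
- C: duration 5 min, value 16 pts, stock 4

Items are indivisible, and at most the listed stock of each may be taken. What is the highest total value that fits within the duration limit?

64 pts

Top feasible selections:
- 4×C: duration 20, value 64
- 1×B + 3×C: duration 18, value 63
- 3×C: duration 15, value 48
Best: 64 pts.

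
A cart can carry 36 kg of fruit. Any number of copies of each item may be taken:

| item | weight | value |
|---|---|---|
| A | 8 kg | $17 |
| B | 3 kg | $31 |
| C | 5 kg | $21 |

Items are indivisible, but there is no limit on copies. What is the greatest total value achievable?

$372

Best value-per-unit is B at 31/3, and filling with it alone uses weight 12×3=36. No mix of the others beats 12×31 = 372.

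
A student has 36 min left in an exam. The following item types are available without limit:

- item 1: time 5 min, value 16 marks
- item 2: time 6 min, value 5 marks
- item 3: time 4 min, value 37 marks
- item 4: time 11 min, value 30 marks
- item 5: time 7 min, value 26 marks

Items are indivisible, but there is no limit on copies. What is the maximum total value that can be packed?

333 marks

Best value-per-unit is item 3 at 37/4, and filling with it alone uses time 9×4=36. No mix of the others beats 9×37 = 333.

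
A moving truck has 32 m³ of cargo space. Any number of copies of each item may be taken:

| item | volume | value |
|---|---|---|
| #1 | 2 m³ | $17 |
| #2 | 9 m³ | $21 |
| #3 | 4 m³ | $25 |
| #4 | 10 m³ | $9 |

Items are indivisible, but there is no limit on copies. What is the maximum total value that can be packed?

$272

Best value-per-unit is #1 at 17/2, and filling with it alone uses volume 16×2=32. No mix of the others beats 16×17 = 272.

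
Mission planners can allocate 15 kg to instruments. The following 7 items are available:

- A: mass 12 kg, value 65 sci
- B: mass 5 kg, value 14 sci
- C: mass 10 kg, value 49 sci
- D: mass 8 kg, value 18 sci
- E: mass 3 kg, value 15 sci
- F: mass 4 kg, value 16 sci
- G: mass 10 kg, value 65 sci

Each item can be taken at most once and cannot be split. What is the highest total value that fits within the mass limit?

81 sci

Check high-value combinations within 15 kg:
- F+G: mass 4+10=14, value 16+65=81
- E+G: mass 3+10=13, value 15+65=80
- A+E: mass 12+3=15, value 65+15=80
- B+G: mass 5+10=15, value 14+65=79
- G: mass 10, value 65
Best: 81 sci.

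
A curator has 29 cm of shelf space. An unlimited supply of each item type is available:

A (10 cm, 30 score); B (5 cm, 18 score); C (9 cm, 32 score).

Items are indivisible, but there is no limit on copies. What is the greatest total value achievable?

Best value-per-unit is B at 18/5; filling with it alone gives 5×18 = 90.
Optimal mix: 4×B + 1×C → length 29, value 104.

104 score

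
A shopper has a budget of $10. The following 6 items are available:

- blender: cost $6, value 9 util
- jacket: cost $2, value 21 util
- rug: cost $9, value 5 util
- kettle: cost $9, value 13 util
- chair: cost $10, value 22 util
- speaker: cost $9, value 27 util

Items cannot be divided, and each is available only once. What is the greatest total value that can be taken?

This is a 0/1 knapsack; check combinations near the capacity.
- blender+jacket: cost 6+2=8, value 9+21=30
- speaker: cost 9, value 27
- chair: cost 10, value 22
- jacket: cost 2, value 21
Best: 30 util.

30 util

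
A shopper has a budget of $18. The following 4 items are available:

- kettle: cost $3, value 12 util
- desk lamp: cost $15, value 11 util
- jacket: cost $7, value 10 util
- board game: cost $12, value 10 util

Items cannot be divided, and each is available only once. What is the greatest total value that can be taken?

23 util

This is a 0/1 knapsack; check combinations near the capacity.
- kettle+desk lamp: cost 3+15=18, value 12+11=23
- kettle+jacket: cost 3+7=10, value 12+10=22
- kettle+board game: cost 3+12=15, value 12+10=22
- kettle: cost 3, value 12
- desk lamp: cost 15, value 11
Best: 23 util.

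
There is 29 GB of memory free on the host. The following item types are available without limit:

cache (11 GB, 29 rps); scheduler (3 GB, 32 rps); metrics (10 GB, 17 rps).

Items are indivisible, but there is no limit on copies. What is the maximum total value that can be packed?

Best value-per-unit is scheduler at 32/3, and filling with it alone uses memory 9×3=27. No mix of the others beats 9×32 = 288.

288 rps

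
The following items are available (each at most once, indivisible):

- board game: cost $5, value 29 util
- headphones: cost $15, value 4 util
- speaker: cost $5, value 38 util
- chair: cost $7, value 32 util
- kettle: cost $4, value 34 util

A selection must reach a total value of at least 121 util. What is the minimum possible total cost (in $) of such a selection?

21

Subsets with value ≥ 121, sorted by total cost:
- board game+speaker+chair+kettle: cost 21, value 133
- board game+headphones+speaker+chair+kettle: cost 36, value 137
Minimum cost: 21 $.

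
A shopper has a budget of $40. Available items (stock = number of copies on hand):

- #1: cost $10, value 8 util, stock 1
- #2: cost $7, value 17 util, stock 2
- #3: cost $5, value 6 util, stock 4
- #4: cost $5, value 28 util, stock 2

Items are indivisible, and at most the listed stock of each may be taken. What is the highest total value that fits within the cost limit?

Best selections within cost 40 and stock limits:
- 2×#2 + 3×#3 + 2×#4: cost 39, value 108
- 1×#1 + 2×#2 + 1×#3 + 2×#4: cost 39, value 104
- 2×#2 + 2×#3 + 2×#4: cost 34, value 102
- 1×#1 + 2×#2 + 2×#4: cost 34, value 98
Best: 108 util.

108 util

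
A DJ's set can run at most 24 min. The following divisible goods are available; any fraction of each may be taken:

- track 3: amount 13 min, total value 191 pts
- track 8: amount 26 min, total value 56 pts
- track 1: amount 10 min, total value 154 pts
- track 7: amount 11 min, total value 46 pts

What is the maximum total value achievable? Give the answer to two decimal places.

Take in order of value per unit:
- track 1 (154/10 per unit): all 10 → value 154, running total 154.00
- track 3 (191/13 per unit): all 13 → value 191, running total 345.00
- track 7 (46/11 per unit): 1 of 11 → value 1×46/11 = 4.1818, running total 349.18
Total 349.18.

349.18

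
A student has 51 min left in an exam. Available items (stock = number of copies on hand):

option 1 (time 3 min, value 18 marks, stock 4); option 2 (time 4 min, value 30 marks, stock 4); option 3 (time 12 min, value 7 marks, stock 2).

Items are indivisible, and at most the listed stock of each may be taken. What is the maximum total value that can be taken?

199 marks

Top feasible selections:
- 4×option 1 + 4×option 2 + 1×option 3: time 40, value 199
- 4×option 1 + 4×option 2: time 28, value 192
Best: 199 marks.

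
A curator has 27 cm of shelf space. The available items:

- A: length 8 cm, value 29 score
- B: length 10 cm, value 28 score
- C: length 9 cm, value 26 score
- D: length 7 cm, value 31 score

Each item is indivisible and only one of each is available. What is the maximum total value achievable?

Check high-value combinations within 27 cm:
- A+B+D: length 8+10+7=25, value 29+28+31=88
- A+C+D: length 8+9+7=24, value 29+26+31=86
- B+C+D: length 10+9+7=26, value 28+26+31=85
- A+B+C: length 8+10+9=27, value 29+28+26=83
- A+D: length 8+7=15, value 29+31=60
Best: 88 score.

88 score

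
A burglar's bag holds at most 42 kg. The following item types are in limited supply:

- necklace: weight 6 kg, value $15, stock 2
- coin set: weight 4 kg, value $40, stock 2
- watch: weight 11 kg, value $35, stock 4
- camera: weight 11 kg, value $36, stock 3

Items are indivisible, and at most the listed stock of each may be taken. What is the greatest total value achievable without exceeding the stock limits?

$188

Best selections within weight 42 and stock limits:
- 2×coin set + 3×camera: weight 41, value 188
- 2×coin set + 1×watch + 2×camera: weight 41, value 187
- 2×coin set + 2×watch + 1×camera: weight 41, value 186
- 2×coin set + 3×watch: weight 41, value 185
Best: $188.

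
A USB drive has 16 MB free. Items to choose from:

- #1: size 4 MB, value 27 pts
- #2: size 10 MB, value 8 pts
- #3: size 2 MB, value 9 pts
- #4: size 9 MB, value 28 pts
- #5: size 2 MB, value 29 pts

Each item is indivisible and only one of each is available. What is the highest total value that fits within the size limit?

84 pts

Check high-value combinations within 16 MB:
- #1+#4+#5: size 4+9+2=15, value 27+28+29=84
- #3+#4+#5: size 2+9+2=13, value 9+28+29=66
- #1+#3+#5: size 4+2+2=8, value 27+9+29=65
Best: 84 pts.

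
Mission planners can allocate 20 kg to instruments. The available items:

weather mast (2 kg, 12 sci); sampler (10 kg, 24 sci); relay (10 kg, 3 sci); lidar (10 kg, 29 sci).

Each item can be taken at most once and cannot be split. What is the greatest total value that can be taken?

53 sci

Check high-value combinations within 20 kg:
- sampler+lidar: mass 10+10=20, value 24+29=53
- weather mast+lidar: mass 2+10=12, value 12+29=41
- weather mast+sampler: mass 2+10=12, value 12+24=36
Best: 53 sci.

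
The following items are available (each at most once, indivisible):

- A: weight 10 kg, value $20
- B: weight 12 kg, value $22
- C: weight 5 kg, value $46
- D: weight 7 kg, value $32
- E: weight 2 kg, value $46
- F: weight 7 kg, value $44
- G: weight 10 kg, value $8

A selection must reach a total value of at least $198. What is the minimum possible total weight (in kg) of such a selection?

Subsets with value ≥ 198, sorted by total weight:
- A+B+C+D+E+F: weight 43, value 210
- B+C+D+E+F+G: weight 43, value 198
- A+B+C+D+E+F+G: weight 53, value 218
Minimum weight: 43 kg.

43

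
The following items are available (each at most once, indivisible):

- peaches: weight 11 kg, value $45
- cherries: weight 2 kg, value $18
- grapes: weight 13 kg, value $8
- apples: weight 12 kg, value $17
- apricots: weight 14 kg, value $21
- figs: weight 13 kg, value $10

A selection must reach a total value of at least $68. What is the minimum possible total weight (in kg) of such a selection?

25

Subsets with value ≥ 68, sorted by total weight:
- peaches+cherries+apples: weight 25, value 80
- peaches+cherries+figs: weight 26, value 73
- peaches+cherries+grapes: weight 26, value 71
Minimum weight: 25 kg.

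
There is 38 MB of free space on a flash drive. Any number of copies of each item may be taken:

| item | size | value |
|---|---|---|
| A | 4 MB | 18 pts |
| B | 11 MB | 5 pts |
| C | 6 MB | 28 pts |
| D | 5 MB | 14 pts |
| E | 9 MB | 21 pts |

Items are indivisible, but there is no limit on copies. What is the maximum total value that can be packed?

Best value-per-unit is C at 28/6; filling with it alone gives 6×28 = 168.
Optimal mix: 2×A + 5×C → size 38, value 176.

176 pts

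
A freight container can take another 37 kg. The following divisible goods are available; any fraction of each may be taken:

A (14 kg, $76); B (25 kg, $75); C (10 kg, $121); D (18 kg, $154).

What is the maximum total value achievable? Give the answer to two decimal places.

Take in order of value per unit:
- C (121/10 per unit): all 10 → value 121, running total 121.00
- D (154/18 per unit): all 18 → value 154, running total 275.00
- A (76/14 per unit): 9 of 14 → value 9×76/14 = 48.8571, running total 323.86
Total 323.86.

323.86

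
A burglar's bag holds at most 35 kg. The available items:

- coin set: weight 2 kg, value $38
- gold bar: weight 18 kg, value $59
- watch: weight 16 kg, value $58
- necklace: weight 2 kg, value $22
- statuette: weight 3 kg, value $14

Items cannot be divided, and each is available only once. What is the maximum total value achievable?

$133

Check high-value combinations within 35 kg:
- coin set+gold bar+necklace+statuette: weight 2+18+2+3=25, value 38+59+22+14=133
- coin set+watch+necklace+statuette: weight 2+16+2+3=23, value 38+58+22+14=132
- coin set+gold bar+necklace: weight 2+18+2=22, value 38+59+22=119
Best: $133.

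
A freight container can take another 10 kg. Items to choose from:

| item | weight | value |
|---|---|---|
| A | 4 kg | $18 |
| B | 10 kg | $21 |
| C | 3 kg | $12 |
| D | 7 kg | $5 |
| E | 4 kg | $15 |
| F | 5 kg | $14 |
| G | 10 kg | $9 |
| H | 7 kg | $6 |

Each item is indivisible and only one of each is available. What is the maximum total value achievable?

$33

Check high-value combinations within 10 kg:
- A+E: weight 4+4=8, value 18+15=33
- A+F: weight 4+5=9, value 18+14=32
- A+C: weight 4+3=7, value 18+12=30
- E+F: weight 4+5=9, value 15+14=29
Best: $33.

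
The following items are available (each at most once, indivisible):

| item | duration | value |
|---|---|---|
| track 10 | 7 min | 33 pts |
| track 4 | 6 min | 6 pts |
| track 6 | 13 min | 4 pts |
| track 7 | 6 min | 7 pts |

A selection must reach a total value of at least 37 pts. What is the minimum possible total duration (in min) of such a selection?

13

Subsets with value ≥ 37, sorted by total duration:
- track 10+track 7: duration 13, value 40
- track 10+track 4: duration 13, value 39
- track 10+track 4+track 7: duration 19, value 46
- track 10+track 6: duration 20, value 37
Minimum duration: 13 min.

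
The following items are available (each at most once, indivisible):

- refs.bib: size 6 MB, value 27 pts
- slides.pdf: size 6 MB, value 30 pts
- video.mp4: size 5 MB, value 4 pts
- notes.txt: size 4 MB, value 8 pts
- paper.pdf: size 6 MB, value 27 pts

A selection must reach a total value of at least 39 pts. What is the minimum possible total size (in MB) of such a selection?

12

Subsets with value ≥ 39, sorted by total size:
- refs.bib+slides.pdf: size 12, value 57
- slides.pdf+paper.pdf: size 12, value 57
Minimum size: 12 MB.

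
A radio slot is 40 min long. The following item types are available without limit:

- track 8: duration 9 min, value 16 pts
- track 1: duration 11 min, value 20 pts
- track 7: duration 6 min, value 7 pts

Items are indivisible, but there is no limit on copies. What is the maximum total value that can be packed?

Best value-per-unit is track 1 at 20/11; filling with it alone gives 3×20 = 60.
Optimal mix: 2×track 8 + 2×track 1 → duration 40, value 72.

72 pts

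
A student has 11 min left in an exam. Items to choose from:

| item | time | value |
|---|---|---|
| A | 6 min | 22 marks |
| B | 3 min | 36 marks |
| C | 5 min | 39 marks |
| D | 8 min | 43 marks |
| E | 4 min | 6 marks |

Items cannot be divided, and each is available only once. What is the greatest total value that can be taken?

Check high-value combinations within 11 min:
- B+D: time 3+8=11, value 36+43=79
- B+C: time 3+5=8, value 36+39=75
- A+C: time 6+5=11, value 22+39=61
- A+B: time 6+3=9, value 22+36=58
- C+E: time 5+4=9, value 39+6=45
Best: 79 marks.

79 marks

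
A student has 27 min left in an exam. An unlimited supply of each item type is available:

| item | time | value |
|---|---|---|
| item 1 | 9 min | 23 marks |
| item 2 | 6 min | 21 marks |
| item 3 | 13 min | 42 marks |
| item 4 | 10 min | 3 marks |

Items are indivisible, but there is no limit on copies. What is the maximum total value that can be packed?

Best value-per-unit is item 2 at 21/6; filling with it alone gives 4×21 = 84.
Optimal mix: 1×item 1 + 3×item 2 → time 27, value 86.

86 marks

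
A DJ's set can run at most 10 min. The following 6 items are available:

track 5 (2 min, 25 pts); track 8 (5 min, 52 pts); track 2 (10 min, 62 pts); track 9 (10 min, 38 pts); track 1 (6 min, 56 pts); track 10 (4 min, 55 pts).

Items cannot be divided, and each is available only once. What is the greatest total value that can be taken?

Check high-value combinations within 10 min:
- track 1+track 10: duration 6+4=10, value 56+55=111
- track 8+track 10: duration 5+4=9, value 52+55=107
- track 5+track 1: duration 2+6=8, value 25+56=81
- track 5+track 10: duration 2+4=6, value 25+55=80
Best: 111 pts.

111 pts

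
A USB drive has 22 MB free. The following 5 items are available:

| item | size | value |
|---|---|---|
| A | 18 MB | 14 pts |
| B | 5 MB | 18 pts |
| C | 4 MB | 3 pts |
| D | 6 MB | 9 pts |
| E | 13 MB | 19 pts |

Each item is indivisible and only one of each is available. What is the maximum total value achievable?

Check high-value combinations within 22 MB:
- B+C+E: size 5+4+13=22, value 18+3+19=40
- B+E: size 5+13=18, value 18+19=37
- B+C+D: size 5+4+6=15, value 18+3+9=30
- D+E: size 6+13=19, value 9+19=28
Best: 40 pts.

40 pts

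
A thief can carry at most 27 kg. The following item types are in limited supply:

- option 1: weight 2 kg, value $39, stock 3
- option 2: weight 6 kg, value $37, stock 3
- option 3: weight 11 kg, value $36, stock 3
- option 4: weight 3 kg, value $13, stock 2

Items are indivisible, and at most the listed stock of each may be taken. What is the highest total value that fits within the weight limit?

Best selections within weight 27 and stock limits:
- 3×option 1 + 3×option 2 + 1×option 4: weight 27, value 241
- 3×option 1 + 3×option 2: weight 24, value 228
- 3×option 1 + 2×option 2 + 2×option 4: weight 24, value 217
Best: $241.

$241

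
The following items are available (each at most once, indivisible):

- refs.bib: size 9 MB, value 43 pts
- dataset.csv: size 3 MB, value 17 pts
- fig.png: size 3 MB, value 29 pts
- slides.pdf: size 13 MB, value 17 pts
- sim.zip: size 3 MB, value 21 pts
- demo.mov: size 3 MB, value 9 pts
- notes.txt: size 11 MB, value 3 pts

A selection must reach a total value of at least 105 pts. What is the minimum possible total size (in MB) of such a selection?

18

Subsets with value ≥ 105, sorted by total size:
- refs.bib+dataset.csv+fig.png+sim.zip: size 18, value 110
- refs.bib+dataset.csv+fig.png+sim.zip+demo.mov: size 21, value 119
- refs.bib+fig.png+slides.pdf+sim.zip: size 28, value 110
- refs.bib+dataset.csv+fig.png+slides.pdf: size 28, value 106
Minimum size: 18 MB.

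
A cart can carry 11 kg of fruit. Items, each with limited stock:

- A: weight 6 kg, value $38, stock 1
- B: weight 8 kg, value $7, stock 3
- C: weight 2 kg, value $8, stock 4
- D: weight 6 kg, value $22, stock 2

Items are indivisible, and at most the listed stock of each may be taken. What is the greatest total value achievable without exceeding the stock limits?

$54

Top feasible selections:
- 1×A + 2×C: weight 10, value 54
- 1×A + 1×C: weight 8, value 46
- 1×A: weight 6, value 38
- 2×C + 1×D: weight 10, value 38
Best: $54.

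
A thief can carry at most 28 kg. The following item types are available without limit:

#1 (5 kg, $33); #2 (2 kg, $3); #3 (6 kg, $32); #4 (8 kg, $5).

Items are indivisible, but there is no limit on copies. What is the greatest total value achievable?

$168

Best value-per-unit is #1 at 33/5; filling with it alone gives 5×33 = 165.
Optimal mix: 5×#1 + 1×#2 → weight 27, value 168.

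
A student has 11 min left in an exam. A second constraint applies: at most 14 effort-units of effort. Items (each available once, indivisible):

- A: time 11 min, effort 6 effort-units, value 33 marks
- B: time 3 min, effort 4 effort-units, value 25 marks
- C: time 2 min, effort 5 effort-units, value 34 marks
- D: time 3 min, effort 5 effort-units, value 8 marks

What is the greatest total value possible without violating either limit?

Feasible sets respecting both limits:
- B+C+D: time 8, effort 14, value 67
- B+C: time 5, effort 9, value 59
- C+D: time 5, effort 10, value 42
Best: 67 marks.

67 marks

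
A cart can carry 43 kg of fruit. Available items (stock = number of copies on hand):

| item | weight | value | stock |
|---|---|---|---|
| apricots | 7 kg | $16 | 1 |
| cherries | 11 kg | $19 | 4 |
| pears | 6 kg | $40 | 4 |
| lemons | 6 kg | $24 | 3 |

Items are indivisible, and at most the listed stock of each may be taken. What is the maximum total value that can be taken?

Best selections within weight 43 and stock limits:
- 4×pears + 3×lemons: weight 42, value 232
- 1×apricots + 4×pears + 2×lemons: weight 43, value 224
- 4×pears + 2×lemons: weight 36, value 208
Best: $232.

$232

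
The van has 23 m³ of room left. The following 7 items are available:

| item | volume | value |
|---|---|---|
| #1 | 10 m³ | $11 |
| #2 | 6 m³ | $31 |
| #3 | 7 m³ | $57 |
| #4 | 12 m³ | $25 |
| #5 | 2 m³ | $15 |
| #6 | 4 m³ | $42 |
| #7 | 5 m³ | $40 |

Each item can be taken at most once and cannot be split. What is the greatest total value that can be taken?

$170

Check high-value combinations within 23 m³:
- #2+#3+#6+#7: volume 6+7+4+5=22, value 31+57+42+40=170
- #3+#5+#6+#7: volume 7+2+4+5=18, value 57+15+42+40=154
- #2+#3+#5+#6: volume 6+7+2+4=19, value 31+57+15+42=145
- #2+#3+#5+#7: volume 6+7+2+5=20, value 31+57+15+40=143
- #3+#6+#7: volume 7+4+5=16, value 57+42+40=139
Best: $170.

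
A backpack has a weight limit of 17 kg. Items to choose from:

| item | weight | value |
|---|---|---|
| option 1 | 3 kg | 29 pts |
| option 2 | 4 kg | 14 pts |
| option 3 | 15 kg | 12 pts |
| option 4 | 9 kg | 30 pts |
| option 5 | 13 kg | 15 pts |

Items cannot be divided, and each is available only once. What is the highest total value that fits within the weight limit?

This is a 0/1 knapsack; check combinations near the capacity.
- option 1+option 2+option 4: weight 3+4+9=16, value 29+14+30=73
- option 1+option 4: weight 3+9=12, value 29+30=59
- option 2+option 4: weight 4+9=13, value 14+30=44
- option 1+option 5: weight 3+13=16, value 29+15=44
Best: 73 pts.

73 pts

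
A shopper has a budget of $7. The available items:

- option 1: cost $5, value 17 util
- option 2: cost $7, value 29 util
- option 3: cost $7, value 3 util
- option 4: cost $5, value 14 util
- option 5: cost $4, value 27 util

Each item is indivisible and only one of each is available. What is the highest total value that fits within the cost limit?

29 util

This is a 0/1 knapsack; check combinations near the capacity.
- option 2: cost 7, value 29
- option 5: cost 4, value 27
- option 1: cost 5, value 17
- option 4: cost 5, value 14
Best: 29 util.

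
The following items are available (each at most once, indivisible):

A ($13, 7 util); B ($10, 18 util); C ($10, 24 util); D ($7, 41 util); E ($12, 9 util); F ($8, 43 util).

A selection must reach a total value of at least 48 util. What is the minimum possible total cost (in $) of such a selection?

Subsets with value ≥ 48, sorted by total cost:
- D+F: cost 15, value 84
- C+D: cost 17, value 65
- B+D: cost 17, value 59
Minimum cost: 15 $.

15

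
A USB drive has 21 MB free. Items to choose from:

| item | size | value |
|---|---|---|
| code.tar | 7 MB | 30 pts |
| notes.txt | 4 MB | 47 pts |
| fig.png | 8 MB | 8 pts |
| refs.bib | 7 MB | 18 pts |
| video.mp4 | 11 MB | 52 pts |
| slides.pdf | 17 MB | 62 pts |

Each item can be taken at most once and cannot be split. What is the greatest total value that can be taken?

Check high-value combinations within 21 MB:
- notes.txt+slides.pdf: size 4+17=21, value 47+62=109
- notes.txt+video.mp4: size 4+11=15, value 47+52=99
- code.tar+notes.txt+refs.bib: size 7+4+7=18, value 30+47+18=95
- code.tar+notes.txt+fig.png: size 7+4+8=19, value 30+47+8=85
- code.tar+video.mp4: size 7+11=18, value 30+52=82
Best: 109 pts.

109 pts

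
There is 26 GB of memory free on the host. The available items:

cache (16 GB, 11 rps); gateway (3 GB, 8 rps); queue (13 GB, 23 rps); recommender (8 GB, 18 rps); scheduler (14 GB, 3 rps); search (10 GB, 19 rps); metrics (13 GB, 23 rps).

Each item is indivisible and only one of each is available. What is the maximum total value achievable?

50 rps

Check high-value combinations within 26 GB:
- gateway+queue+search: memory 3+13+10=26, value 8+23+19=50
- gateway+search+metrics: memory 3+10+13=26, value 8+19+23=50
- gateway+queue+recommender: memory 3+13+8=24, value 8+23+18=49
- gateway+recommender+metrics: memory 3+8+13=24, value 8+18+23=49
- queue+metrics: memory 13+13=26, value 23+23=46
Best: 50 rps.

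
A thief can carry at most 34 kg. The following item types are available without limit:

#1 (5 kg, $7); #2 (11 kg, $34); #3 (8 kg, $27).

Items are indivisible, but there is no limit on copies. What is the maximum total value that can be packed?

$108

Best value-per-unit is #3 at 27/8, and filling with it alone uses weight 4×8=32. No mix of the others beats 4×27 = 108.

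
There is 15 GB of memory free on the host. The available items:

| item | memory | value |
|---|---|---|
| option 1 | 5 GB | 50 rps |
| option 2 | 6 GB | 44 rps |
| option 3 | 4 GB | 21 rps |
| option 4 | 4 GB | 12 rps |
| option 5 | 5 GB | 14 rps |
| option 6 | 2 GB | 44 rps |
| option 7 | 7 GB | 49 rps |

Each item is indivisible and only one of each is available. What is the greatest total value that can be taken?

Check high-value combinations within 15 GB:
- option 1+option 6+option 7: memory 5+2+7=14, value 50+44+49=143
- option 1+option 2+option 6: memory 5+6+2=13, value 50+44+44=138
- option 2+option 6+option 7: memory 6+2+7=15, value 44+44+49=137
Best: 143 rps.

143 rps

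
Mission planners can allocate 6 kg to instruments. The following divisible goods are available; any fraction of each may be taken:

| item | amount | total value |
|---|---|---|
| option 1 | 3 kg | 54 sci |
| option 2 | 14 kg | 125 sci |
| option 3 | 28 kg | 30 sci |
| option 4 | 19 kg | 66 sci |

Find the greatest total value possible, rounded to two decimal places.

Take in order of value per unit:
- option 1 (54/3 per unit): all 3 → value 54, running total 54.00
- option 2 (125/14 per unit): 3 of 14 → value 3×125/14 = 26.7857, running total 80.79
Total 80.79.

80.79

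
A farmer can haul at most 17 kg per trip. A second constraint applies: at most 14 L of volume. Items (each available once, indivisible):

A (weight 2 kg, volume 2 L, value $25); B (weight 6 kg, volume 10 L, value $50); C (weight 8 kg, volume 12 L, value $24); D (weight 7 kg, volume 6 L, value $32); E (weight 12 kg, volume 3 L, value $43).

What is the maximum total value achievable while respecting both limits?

Feasible sets respecting both limits:
- A+B: weight 8, volume 12, value 75
- A+E: weight 14, volume 5, value 68
- A+D: weight 9, volume 8, value 57
- B: weight 6, volume 10, value 50
Best: $75.

$75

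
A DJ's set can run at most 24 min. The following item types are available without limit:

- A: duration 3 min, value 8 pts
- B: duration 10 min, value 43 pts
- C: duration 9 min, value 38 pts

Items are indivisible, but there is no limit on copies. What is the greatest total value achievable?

Best value-per-unit is B at 43/10; filling with it alone gives 2×43 = 86.
Optimal mix: 1×A + 2×B → duration 23, value 94.

94 pts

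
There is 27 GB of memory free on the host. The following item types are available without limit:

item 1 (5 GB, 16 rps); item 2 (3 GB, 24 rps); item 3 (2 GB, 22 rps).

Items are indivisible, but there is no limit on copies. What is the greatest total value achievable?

288 rps

Best value-per-unit is item 3 at 22/2; filling with it alone gives 13×22 = 286.
Optimal mix: 1×item 2 + 12×item 3 → memory 27, value 288.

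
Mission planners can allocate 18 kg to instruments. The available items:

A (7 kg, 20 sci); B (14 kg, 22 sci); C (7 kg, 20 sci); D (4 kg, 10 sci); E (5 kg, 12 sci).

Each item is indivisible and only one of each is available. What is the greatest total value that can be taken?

50 sci

Check high-value combinations within 18 kg:
- A+C+D: mass 7+7+4=18, value 20+20+10=50
- A+D+E: mass 7+4+5=16, value 20+10+12=42
- C+D+E: mass 7+4+5=16, value 20+10+12=42
- A+C: mass 7+7=14, value 20+20=40
Best: 50 sci.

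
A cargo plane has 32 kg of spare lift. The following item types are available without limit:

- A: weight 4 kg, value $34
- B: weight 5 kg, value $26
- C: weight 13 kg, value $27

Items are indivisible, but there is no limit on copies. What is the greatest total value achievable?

Best value-per-unit is A at 34/4, and filling with it alone uses weight 8×4=32. No mix of the others beats 8×34 = 272.

$272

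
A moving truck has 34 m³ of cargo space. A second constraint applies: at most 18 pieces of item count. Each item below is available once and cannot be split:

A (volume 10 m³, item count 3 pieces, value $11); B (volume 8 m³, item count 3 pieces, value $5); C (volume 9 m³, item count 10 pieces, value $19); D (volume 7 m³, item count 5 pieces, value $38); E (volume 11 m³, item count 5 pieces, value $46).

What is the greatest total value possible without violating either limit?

Feasible sets respecting both limits:
- A+D+E: volume 28, item count 13, value 95
- B+D+E: volume 26, item count 13, value 89
- D+E: volume 18, item count 10, value 84
- A+C+E: volume 30, item count 18, value 76
Best: $95.

$95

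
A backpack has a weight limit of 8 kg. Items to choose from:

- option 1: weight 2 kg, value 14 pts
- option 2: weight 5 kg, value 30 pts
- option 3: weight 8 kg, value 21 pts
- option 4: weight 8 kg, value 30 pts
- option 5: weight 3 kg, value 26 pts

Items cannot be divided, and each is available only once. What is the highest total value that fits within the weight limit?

56 pts

Check high-value combinations within 8 kg:
- option 2+option 5: weight 5+3=8, value 30+26=56
- option 1+option 2: weight 2+5=7, value 14+30=44
- option 1+option 5: weight 2+3=5, value 14+26=40
- option 2: weight 5, value 30
- option 4: weight 8, value 30
Best: 56 pts.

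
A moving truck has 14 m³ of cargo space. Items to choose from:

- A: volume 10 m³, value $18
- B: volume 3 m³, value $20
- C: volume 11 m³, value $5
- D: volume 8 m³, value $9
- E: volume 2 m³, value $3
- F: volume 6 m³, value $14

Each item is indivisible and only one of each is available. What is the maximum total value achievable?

$38

This is a 0/1 knapsack; check combinations near the capacity.
- A+B: volume 10+3=13, value 18+20=38
- B+E+F: volume 3+2+6=11, value 20+3+14=37
- B+F: volume 3+6=9, value 20+14=34
- B+D+E: volume 3+8+2=13, value 20+9+3=32
Best: $38.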